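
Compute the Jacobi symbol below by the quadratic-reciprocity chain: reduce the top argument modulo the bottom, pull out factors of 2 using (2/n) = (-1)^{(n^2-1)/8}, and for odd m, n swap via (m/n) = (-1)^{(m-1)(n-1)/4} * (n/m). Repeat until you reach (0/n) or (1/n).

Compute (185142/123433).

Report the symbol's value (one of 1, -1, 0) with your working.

(185142/123433) = (61709/123433)   [reduce mod 123433]
reciprocity: (61709/123433) = +1·(123433/61709) since 61709 mod 4 = 1, 123433 mod 4 = 1; sign now +1
(123433/61709) = (15/61709)   [reduce mod 61709]
reciprocity: (15/61709) = +1·(61709/15) since 15 mod 4 = 3, 61709 mod 4 = 1; sign now +1
(61709/15) = (14/15)   [reduce mod 15]
14 = 2^1·7; (2/15) = +1 since 15 mod 8 = 7, so (14/15) = (+1)^1·(7/15); sign now +1
reciprocity: (7/15) = -1·(15/7) since 7 mod 4 = 3, 15 mod 4 = 3; sign now -1
(15/7) = (1/7)   [reduce mod 7]
(1/7) = 1; final value = sign = -1

-1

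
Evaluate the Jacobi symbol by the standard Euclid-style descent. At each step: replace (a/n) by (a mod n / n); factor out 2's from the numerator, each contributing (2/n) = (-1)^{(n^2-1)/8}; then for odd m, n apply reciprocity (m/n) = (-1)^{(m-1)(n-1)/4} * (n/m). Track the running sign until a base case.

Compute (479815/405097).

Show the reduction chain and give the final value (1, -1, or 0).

0

(479815/405097) = (74718/405097)   [reduce mod 405097]
74718 = 2^1·37359; (2/405097) = +1 since 405097 mod 8 = 1, so (74718/405097) = (+1)^1·(37359/405097); sign now +1
reciprocity: (37359/405097) = +1·(405097/37359) since 37359 mod 4 = 3, 405097 mod 4 = 1; sign now +1
(405097/37359) = (31507/37359)   [reduce mod 37359]
reciprocity: (31507/37359) = -1·(37359/31507) since 31507 mod 4 = 3, 37359 mod 4 = 3; sign now -1
(37359/31507) = (5852/31507)   [reduce mod 31507]
5852 = 2^2·1463; (2/31507) = -1 since 31507 mod 8 = 3, so (5852/31507) = (-1)^2·(1463/31507); sign now -1
reciprocity: (1463/31507) = -1·(31507/1463) since 1463 mod 4 = 3, 31507 mod 4 = 3; sign now +1
(31507/1463) = (784/1463)   [reduce mod 1463]
784 = 2^4·49; (2/1463) = +1 since 1463 mod 8 = 7, so (784/1463) = (+1)^4·(49/1463); sign now +1
reciprocity: (49/1463) = +1·(1463/49) since 49 mod 4 = 1, 1463 mod 4 = 3; sign now +1
(1463/49) = (42/49)   [reduce mod 49]
42 = 2^1·21; (2/49) = +1 since 49 mod 8 = 1, so (42/49) = (+1)^1·(21/49); sign now +1
reciprocity: (21/49) = +1·(49/21) since 21 mod 4 = 1, 49 mod 4 = 1; sign now +1
(49/21) = (7/21)   [reduce mod 21]
reciprocity: (7/21) = +1·(21/7) since 7 mod 4 = 3, 21 mod 4 = 1; sign now +1
(21/7) = (0/7)   [reduce mod 7]
(0/7) = 0   [gcd(a, n) > 1]; final value = 0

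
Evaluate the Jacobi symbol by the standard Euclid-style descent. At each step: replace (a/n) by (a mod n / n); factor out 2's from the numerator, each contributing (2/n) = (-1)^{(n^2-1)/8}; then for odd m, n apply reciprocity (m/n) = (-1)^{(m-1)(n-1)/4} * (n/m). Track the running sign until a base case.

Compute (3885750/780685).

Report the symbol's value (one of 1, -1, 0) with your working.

0

(3885750/780685) = (763010/780685)   [reduce mod 780685]
763010 = 2^1·381505; (2/780685) = -1 since 780685 mod 8 = 5, so (763010/780685) = (-1)^1·(381505/780685); sign now -1
reciprocity: (381505/780685) = +1·(780685/381505) since 381505 mod 4 = 1, 780685 mod 4 = 1; sign now -1
(780685/381505) = (17675/381505)   [reduce mod 381505]
reciprocity: (17675/381505) = +1·(381505/17675) since 17675 mod 4 = 3, 381505 mod 4 = 1; sign now -1
(381505/17675) = (10330/17675)   [reduce mod 17675]
10330 = 2^1·5165; (2/17675) = -1 since 17675 mod 8 = 3, so (10330/17675) = (-1)^1·(5165/17675); sign now +1
reciprocity: (5165/17675) = +1·(17675/5165) since 5165 mod 4 = 1, 17675 mod 4 = 3; sign now +1
(17675/5165) = (2180/5165)   [reduce mod 5165]
2180 = 2^2·545; (2/5165) = -1 since 5165 mod 8 = 5, so (2180/5165) = (-1)^2·(545/5165); sign now +1
reciprocity: (545/5165) = +1·(5165/545) since 545 mod 4 = 1, 5165 mod 4 = 1; sign now +1
(5165/545) = (260/545)   [reduce mod 545]
260 = 2^2·65; (2/545) = +1 since 545 mod 8 = 1, so (260/545) = (+1)^2·(65/545); sign now +1
reciprocity: (65/545) = +1·(545/65) since 65 mod 4 = 1, 545 mod 4 = 1; sign now +1
(545/65) = (25/65)   [reduce mod 65]
reciprocity: (25/65) = +1·(65/25) since 25 mod 4 = 1, 65 mod 4 = 1; sign now +1
(65/25) = (15/25)   [reduce mod 25]
reciprocity: (15/25) = +1·(25/15) since 15 mod 4 = 3, 25 mod 4 = 1; sign now +1
(25/15) = (10/15)   [reduce mod 15]
10 = 2^1·5; (2/15) = +1 since 15 mod 8 = 7, so (10/15) = (+1)^1·(5/15); sign now +1
reciprocity: (5/15) = +1·(15/5) since 5 mod 4 = 1, 15 mod 4 = 3; sign now +1
(15/5) = (0/5)   [reduce mod 5]
(0/5) = 0   [gcd(a, n) > 1]; final value = 0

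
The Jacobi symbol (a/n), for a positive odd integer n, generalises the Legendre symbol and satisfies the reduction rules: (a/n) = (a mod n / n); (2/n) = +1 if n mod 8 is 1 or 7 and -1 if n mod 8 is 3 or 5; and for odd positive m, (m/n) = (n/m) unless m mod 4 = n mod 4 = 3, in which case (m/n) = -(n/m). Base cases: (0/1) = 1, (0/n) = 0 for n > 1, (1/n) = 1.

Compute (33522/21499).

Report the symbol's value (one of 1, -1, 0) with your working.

(33522/21499): 33522 mod 21499 = 12023, so (33522/21499) = (12023/21499)
flip (12023/21499) -> (21499/12023): both odd, 12023 mod 4 = 3, 21499 mod 4 = 3, so the flip contributes -1; sign now -1
(21499/12023): 21499 mod 12023 = 9476, so (21499/12023) = (9476/12023)
factor out 2^2: 9476 = 2^2·2369; with 12023 mod 8 = 7, (2/12023) = +1; sign now -1; continue with (2369/12023)
flip (2369/12023) -> (12023/2369): both odd, 2369 mod 4 = 1, 12023 mod 4 = 3, so the flip contributes +1; sign now -1
(12023/2369): 12023 mod 2369 = 178, so (12023/2369) = (178/2369)
factor out 2^1: 178 = 2^1·89; with 2369 mod 8 = 1, (2/2369) = +1; sign now -1; continue with (89/2369)
flip (89/2369) -> (2369/89): both odd, 89 mod 4 = 1, 2369 mod 4 = 1, so the flip contributes +1; sign now -1
(2369/89): 2369 mod 89 = 55, so (2369/89) = (55/89)
flip (55/89) -> (89/55): both odd, 55 mod 4 = 3, 89 mod 4 = 1, so the flip contributes +1; sign now -1
(89/55): 89 mod 55 = 34, so (89/55) = (34/55)
factor out 2^1: 34 = 2^1·17; with 55 mod 8 = 7, (2/55) = +1; sign now -1; continue with (17/55)
flip (17/55) -> (55/17): both odd, 17 mod 4 = 1, 55 mod 4 = 3, so the flip contributes +1; sign now -1
(55/17): 55 mod 17 = 4, so (55/17) = (4/17)
factor out 2^2: 4 = 2^2·1; with 17 mod 8 = 1, (2/17) = +1; sign now -1; continue with (1/17)
reached (1/17) = 1, so the symbol is -1

-1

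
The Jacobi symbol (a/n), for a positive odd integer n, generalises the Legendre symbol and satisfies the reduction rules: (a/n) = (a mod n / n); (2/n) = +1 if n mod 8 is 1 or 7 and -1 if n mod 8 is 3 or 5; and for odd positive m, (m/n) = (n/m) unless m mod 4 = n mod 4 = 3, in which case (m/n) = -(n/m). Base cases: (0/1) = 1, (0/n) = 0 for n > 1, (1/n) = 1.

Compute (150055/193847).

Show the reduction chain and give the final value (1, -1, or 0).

1

flip (150055/193847) -> (193847/150055): both odd, 150055 mod 4 = 3, 193847 mod 4 = 3, so the flip contributes -1; sign now -1
(193847/150055): 193847 mod 150055 = 43792, so (193847/150055) = (43792/150055)
factor out 2^4: 43792 = 2^4·2737; with 150055 mod 8 = 7, (2/150055) = +1; sign now -1; continue with (2737/150055)
flip (2737/150055) -> (150055/2737): both odd, 2737 mod 4 = 1, 150055 mod 4 = 3, so the flip contributes +1; sign now -1
(150055/2737): 150055 mod 2737 = 2257, so (150055/2737) = (2257/2737)
flip (2257/2737) -> (2737/2257): both odd, 2257 mod 4 = 1, 2737 mod 4 = 1, so the flip contributes +1; sign now -1
(2737/2257): 2737 mod 2257 = 480, so (2737/2257) = (480/2257)
factor out 2^5: 480 = 2^5·15; with 2257 mod 8 = 1, (2/2257) = +1; sign now -1; continue with (15/2257)
flip (15/2257) -> (2257/15): both odd, 15 mod 4 = 3, 2257 mod 4 = 1, so the flip contributes +1; sign now -1
(2257/15): 2257 mod 15 = 7, so (2257/15) = (7/15)
flip (7/15) -> (15/7): both odd, 7 mod 4 = 3, 15 mod 4 = 3, so the flip contributes -1; sign now +1
(15/7): 15 mod 7 = 1, so (15/7) = (1/7)
reached (1/7) = 1, so the symbol is +1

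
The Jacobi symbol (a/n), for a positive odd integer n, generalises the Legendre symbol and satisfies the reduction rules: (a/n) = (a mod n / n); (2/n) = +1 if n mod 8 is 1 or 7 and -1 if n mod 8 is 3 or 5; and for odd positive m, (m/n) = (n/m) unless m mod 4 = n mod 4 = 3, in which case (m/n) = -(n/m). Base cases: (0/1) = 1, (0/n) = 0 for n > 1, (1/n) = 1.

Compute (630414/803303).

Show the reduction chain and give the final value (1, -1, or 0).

1

630414 = 2^1·315207; (2/803303) = +1 since 803303 mod 8 = 7, so (630414/803303) = (+1)^1·(315207/803303); sign now +1
reciprocity: (315207/803303) = -1·(803303/315207) since 315207 mod 4 = 3, 803303 mod 4 = 3; sign now -1
(803303/315207) = (172889/315207)   [reduce mod 315207]
reciprocity: (172889/315207) = +1·(315207/172889) since 172889 mod 4 = 1, 315207 mod 4 = 3; sign now -1
(315207/172889) = (142318/172889)   [reduce mod 172889]
142318 = 2^1·71159; (2/172889) = +1 since 172889 mod 8 = 1, so (142318/172889) = (+1)^1·(71159/172889); sign now -1
reciprocity: (71159/172889) = +1·(172889/71159) since 71159 mod 4 = 3, 172889 mod 4 = 1; sign now -1
(172889/71159) = (30571/71159)   [reduce mod 71159]
reciprocity: (30571/71159) = -1·(71159/30571) since 30571 mod 4 = 3, 71159 mod 4 = 3; sign now +1
(71159/30571) = (10017/30571)   [reduce mod 30571]
reciprocity: (10017/30571) = +1·(30571/10017) since 10017 mod 4 = 1, 30571 mod 4 = 3; sign now +1
(30571/10017) = (520/10017)   [reduce mod 10017]
520 = 2^3·65; (2/10017) = +1 since 10017 mod 8 = 1, so (520/10017) = (+1)^3·(65/10017); sign now +1
reciprocity: (65/10017) = +1·(10017/65) since 65 mod 4 = 1, 10017 mod 4 = 1; sign now +1
(10017/65) = (7/65)   [reduce mod 65]
reciprocity: (7/65) = +1·(65/7) since 7 mod 4 = 3, 65 mod 4 = 1; sign now +1
(65/7) = (2/7)   [reduce mod 7]
2 = 2^1·1; (2/7) = +1 since 7 mod 8 = 7, so (2/7) = (+1)^1·(1/7); sign now +1
(1/7) = 1; final value = sign = +1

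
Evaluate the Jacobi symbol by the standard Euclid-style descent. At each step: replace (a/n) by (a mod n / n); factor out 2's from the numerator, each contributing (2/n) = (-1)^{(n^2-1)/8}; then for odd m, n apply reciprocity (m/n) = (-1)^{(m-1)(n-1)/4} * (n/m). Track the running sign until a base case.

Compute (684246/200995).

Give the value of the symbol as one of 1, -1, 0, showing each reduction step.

1

(684246/200995): 684246 mod 200995 = 81261, so (684246/200995) = (81261/200995)
flip (81261/200995) -> (200995/81261): both odd, 81261 mod 4 = 1, 200995 mod 4 = 3, so the flip contributes +1; sign now +1
(200995/81261): 200995 mod 81261 = 38473, so (200995/81261) = (38473/81261)
flip (38473/81261) -> (81261/38473): both odd, 38473 mod 4 = 1, 81261 mod 4 = 1, so the flip contributes +1; sign now +1
(81261/38473): 81261 mod 38473 = 4315, so (81261/38473) = (4315/38473)
flip (4315/38473) -> (38473/4315): both odd, 4315 mod 4 = 3, 38473 mod 4 = 1, so the flip contributes +1; sign now +1
(38473/4315): 38473 mod 4315 = 3953, so (38473/4315) = (3953/4315)
flip (3953/4315) -> (4315/3953): both odd, 3953 mod 4 = 1, 4315 mod 4 = 3, so the flip contributes +1; sign now +1
(4315/3953): 4315 mod 3953 = 362, so (4315/3953) = (362/3953)
factor out 2^1: 362 = 2^1·181; with 3953 mod 8 = 1, (2/3953) = +1; sign now +1; continue with (181/3953)
flip (181/3953) -> (3953/181): both odd, 181 mod 4 = 1, 3953 mod 4 = 1, so the flip contributes +1; sign now +1
(3953/181): 3953 mod 181 = 152, so (3953/181) = (152/181)
factor out 2^3: 152 = 2^3·19; with 181 mod 8 = 5, (2/181) = -1; sign now -1; continue with (19/181)
flip (19/181) -> (181/19): both odd, 19 mod 4 = 3, 181 mod 4 = 1, so the flip contributes +1; sign now -1
(181/19): 181 mod 19 = 10, so (181/19) = (10/19)
factor out 2^1: 10 = 2^1·5; with 19 mod 8 = 3, (2/19) = -1; sign now +1; continue with (5/19)
flip (5/19) -> (19/5): both odd, 5 mod 4 = 1, 19 mod 4 = 3, so the flip contributes +1; sign now +1
(19/5): 19 mod 5 = 4, so (19/5) = (4/5)
factor out 2^2: 4 = 2^2·1; with 5 mod 8 = 5, (2/5) = -1; sign now +1; continue with (1/5)
reached (1/5) = 1, so the symbol is +1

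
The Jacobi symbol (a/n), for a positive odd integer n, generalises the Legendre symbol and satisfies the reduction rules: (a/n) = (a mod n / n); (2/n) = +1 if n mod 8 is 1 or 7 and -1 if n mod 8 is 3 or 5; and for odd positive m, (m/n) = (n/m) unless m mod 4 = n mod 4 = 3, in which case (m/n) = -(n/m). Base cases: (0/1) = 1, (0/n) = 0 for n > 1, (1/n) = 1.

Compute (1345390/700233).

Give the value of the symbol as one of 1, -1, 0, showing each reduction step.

(1345390/700233) = (645157/700233)   [reduce mod 700233]
reciprocity: (645157/700233) = +1·(700233/645157) since 645157 mod 4 = 1, 700233 mod 4 = 1; sign now +1
(700233/645157) = (55076/645157)   [reduce mod 645157]
55076 = 2^2·13769; (2/645157) = -1 since 645157 mod 8 = 5, so (55076/645157) = (-1)^2·(13769/645157); sign now +1
reciprocity: (13769/645157) = +1·(645157/13769) since 13769 mod 4 = 1, 645157 mod 4 = 1; sign now +1
(645157/13769) = (11783/13769)   [reduce mod 13769]
reciprocity: (11783/13769) = +1·(13769/11783) since 11783 mod 4 = 3, 13769 mod 4 = 1; sign now +1
(13769/11783) = (1986/11783)   [reduce mod 11783]
1986 = 2^1·993; (2/11783) = +1 since 11783 mod 8 = 7, so (1986/11783) = (+1)^1·(993/11783); sign now +1
reciprocity: (993/11783) = +1·(11783/993) since 993 mod 4 = 1, 11783 mod 4 = 3; sign now +1
(11783/993) = (860/993)   [reduce mod 993]
860 = 2^2·215; (2/993) = +1 since 993 mod 8 = 1, so (860/993) = (+1)^2·(215/993); sign now +1
reciprocity: (215/993) = +1·(993/215) since 215 mod 4 = 3, 993 mod 4 = 1; sign now +1
(993/215) = (133/215)   [reduce mod 215]
reciprocity: (133/215) = +1·(215/133) since 133 mod 4 = 1, 215 mod 4 = 3; sign now +1
(215/133) = (82/133)   [reduce mod 133]
82 = 2^1·41; (2/133) = -1 since 133 mod 8 = 5, so (82/133) = (-1)^1·(41/133); sign now -1
reciprocity: (41/133) = +1·(133/41) since 41 mod 4 = 1, 133 mod 4 = 1; sign now -1
(133/41) = (10/41)   [reduce mod 41]
10 = 2^1·5; (2/41) = +1 since 41 mod 8 = 1, so (10/41) = (+1)^1·(5/41); sign now -1
reciprocity: (5/41) = +1·(41/5) since 5 mod 4 = 1, 41 mod 4 = 1; sign now -1
(41/5) = (1/5)   [reduce mod 5]
(1/5) = 1; final value = sign = -1

-1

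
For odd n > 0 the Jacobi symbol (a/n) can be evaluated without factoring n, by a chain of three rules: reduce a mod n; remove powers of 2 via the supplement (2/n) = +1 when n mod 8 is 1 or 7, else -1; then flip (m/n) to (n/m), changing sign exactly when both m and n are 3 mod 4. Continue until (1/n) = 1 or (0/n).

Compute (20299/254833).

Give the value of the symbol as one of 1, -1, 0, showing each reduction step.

reciprocity: (20299/254833) = +1·(254833/20299) since 20299 mod 4 = 3, 254833 mod 4 = 1; sign now +1
(254833/20299) = (11245/20299)   [reduce mod 20299]
reciprocity: (11245/20299) = +1·(20299/11245) since 11245 mod 4 = 1, 20299 mod 4 = 3; sign now +1
(20299/11245) = (9054/11245)   [reduce mod 11245]
9054 = 2^1·4527; (2/11245) = -1 since 11245 mod 8 = 5, so (9054/11245) = (-1)^1·(4527/11245); sign now -1
reciprocity: (4527/11245) = +1·(11245/4527) since 4527 mod 4 = 3, 11245 mod 4 = 1; sign now -1
(11245/4527) = (2191/4527)   [reduce mod 4527]
reciprocity: (2191/4527) = -1·(4527/2191) since 2191 mod 4 = 3, 4527 mod 4 = 3; sign now +1
(4527/2191) = (145/2191)   [reduce mod 2191]
reciprocity: (145/2191) = +1·(2191/145) since 145 mod 4 = 1, 2191 mod 4 = 3; sign now +1
(2191/145) = (16/145)   [reduce mod 145]
16 = 2^4·1; (2/145) = +1 since 145 mod 8 = 1, so (16/145) = (+1)^4·(1/145); sign now +1
(1/145) = 1; final value = sign = +1

1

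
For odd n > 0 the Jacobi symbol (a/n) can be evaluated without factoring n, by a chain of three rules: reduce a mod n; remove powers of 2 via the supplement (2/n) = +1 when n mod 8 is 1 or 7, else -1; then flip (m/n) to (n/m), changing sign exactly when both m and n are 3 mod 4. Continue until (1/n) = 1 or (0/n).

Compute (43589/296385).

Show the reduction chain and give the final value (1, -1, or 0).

reciprocity: (43589/296385) = +1·(296385/43589) since 43589 mod 4 = 1, 296385 mod 4 = 1; sign now +1
(296385/43589) = (34851/43589)   [reduce mod 43589]
reciprocity: (34851/43589) = +1·(43589/34851) since 34851 mod 4 = 3, 43589 mod 4 = 1; sign now +1
(43589/34851) = (8738/34851)   [reduce mod 34851]
8738 = 2^1·4369; (2/34851) = -1 since 34851 mod 8 = 3, so (8738/34851) = (-1)^1·(4369/34851); sign now -1
reciprocity: (4369/34851) = +1·(34851/4369) since 4369 mod 4 = 1, 34851 mod 4 = 3; sign now -1
(34851/4369) = (4268/4369)   [reduce mod 4369]
4268 = 2^2·1067; (2/4369) = +1 since 4369 mod 8 = 1, so (4268/4369) = (+1)^2·(1067/4369); sign now -1
reciprocity: (1067/4369) = +1·(4369/1067) since 1067 mod 4 = 3, 4369 mod 4 = 1; sign now -1
(4369/1067) = (101/1067)   [reduce mod 1067]
reciprocity: (101/1067) = +1·(1067/101) since 101 mod 4 = 1, 1067 mod 4 = 3; sign now -1
(1067/101) = (57/101)   [reduce mod 101]
reciprocity: (57/101) = +1·(101/57) since 57 mod 4 = 1, 101 mod 4 = 1; sign now -1
(101/57) = (44/57)   [reduce mod 57]
44 = 2^2·11; (2/57) = +1 since 57 mod 8 = 1, so (44/57) = (+1)^2·(11/57); sign now -1
reciprocity: (11/57) = +1·(57/11) since 11 mod 4 = 3, 57 mod 4 = 1; sign now -1
(57/11) = (2/11)   [reduce mod 11]
2 = 2^1·1; (2/11) = -1 since 11 mod 8 = 3, so (2/11) = (-1)^1·(1/11); sign now +1
(1/11) = 1; final value = sign = +1

1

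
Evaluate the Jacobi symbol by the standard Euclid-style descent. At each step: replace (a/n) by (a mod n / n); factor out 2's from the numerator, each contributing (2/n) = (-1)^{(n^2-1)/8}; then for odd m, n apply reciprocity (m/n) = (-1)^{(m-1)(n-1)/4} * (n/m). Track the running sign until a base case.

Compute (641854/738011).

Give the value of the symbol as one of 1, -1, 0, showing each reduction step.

641854 = 2^1·320927; (2/738011) = -1 since 738011 mod 8 = 3, so (641854/738011) = (-1)^1·(320927/738011); sign now -1
reciprocity: (320927/738011) = -1·(738011/320927) since 320927 mod 4 = 3, 738011 mod 4 = 3; sign now +1
(738011/320927) = (96157/320927)   [reduce mod 320927]
reciprocity: (96157/320927) = +1·(320927/96157) since 96157 mod 4 = 1, 320927 mod 4 = 3; sign now +1
(320927/96157) = (32456/96157)   [reduce mod 96157]
32456 = 2^3·4057; (2/96157) = -1 since 96157 mod 8 = 5, so (32456/96157) = (-1)^3·(4057/96157); sign now -1
reciprocity: (4057/96157) = +1·(96157/4057) since 4057 mod 4 = 1, 96157 mod 4 = 1; sign now -1
(96157/4057) = (2846/4057)   [reduce mod 4057]
2846 = 2^1·1423; (2/4057) = +1 since 4057 mod 8 = 1, so (2846/4057) = (+1)^1·(1423/4057); sign now -1
reciprocity: (1423/4057) = +1·(4057/1423) since 1423 mod 4 = 3, 4057 mod 4 = 1; sign now -1
(4057/1423) = (1211/1423)   [reduce mod 1423]
reciprocity: (1211/1423) = -1·(1423/1211) since 1211 mod 4 = 3, 1423 mod 4 = 3; sign now +1
(1423/1211) = (212/1211)   [reduce mod 1211]
212 = 2^2·53; (2/1211) = -1 since 1211 mod 8 = 3, so (212/1211) = (-1)^2·(53/1211); sign now +1
reciprocity: (53/1211) = +1·(1211/53) since 53 mod 4 = 1, 1211 mod 4 = 3; sign now +1
(1211/53) = (45/53)   [reduce mod 53]
reciprocity: (45/53) = +1·(53/45) since 45 mod 4 = 1, 53 mod 4 = 1; sign now +1
(53/45) = (8/45)   [reduce mod 45]
8 = 2^3·1; (2/45) = -1 since 45 mod 8 = 5, so (8/45) = (-1)^3·(1/45); sign now -1
(1/45) = 1; final value = sign = -1

-1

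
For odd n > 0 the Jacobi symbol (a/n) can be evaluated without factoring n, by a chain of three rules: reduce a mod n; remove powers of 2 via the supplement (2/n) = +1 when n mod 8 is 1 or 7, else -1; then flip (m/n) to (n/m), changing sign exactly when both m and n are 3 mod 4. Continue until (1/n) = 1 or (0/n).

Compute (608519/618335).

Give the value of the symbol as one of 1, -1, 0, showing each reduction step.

1

flip (608519/618335) -> (618335/608519): both odd, 608519 mod 4 = 3, 618335 mod 4 = 3, so the flip contributes -1; sign now -1
(618335/608519): 618335 mod 608519 = 9816, so (618335/608519) = (9816/608519)
factor out 2^3: 9816 = 2^3·1227; with 608519 mod 8 = 7, (2/608519) = +1; sign now -1; continue with (1227/608519)
flip (1227/608519) -> (608519/1227): both odd, 1227 mod 4 = 3, 608519 mod 4 = 3, so the flip contributes -1; sign now +1
(608519/1227): 608519 mod 1227 = 1154, so (608519/1227) = (1154/1227)
factor out 2^1: 1154 = 2^1·577; with 1227 mod 8 = 3, (2/1227) = -1; sign now -1; continue with (577/1227)
flip (577/1227) -> (1227/577): both odd, 577 mod 4 = 1, 1227 mod 4 = 3, so the flip contributes +1; sign now -1
(1227/577): 1227 mod 577 = 73, so (1227/577) = (73/577)
flip (73/577) -> (577/73): both odd, 73 mod 4 = 1, 577 mod 4 = 1, so the flip contributes +1; sign now -1
(577/73): 577 mod 73 = 66, so (577/73) = (66/73)
factor out 2^1: 66 = 2^1·33; with 73 mod 8 = 1, (2/73) = +1; sign now -1; continue with (33/73)
flip (33/73) -> (73/33): both odd, 33 mod 4 = 1, 73 mod 4 = 1, so the flip contributes +1; sign now -1
(73/33): 73 mod 33 = 7, so (73/33) = (7/33)
flip (7/33) -> (33/7): both odd, 7 mod 4 = 3, 33 mod 4 = 1, so the flip contributes +1; sign now -1
(33/7): 33 mod 7 = 5, so (33/7) = (5/7)
flip (5/7) -> (7/5): both odd, 5 mod 4 = 1, 7 mod 4 = 3, so the flip contributes +1; sign now -1
(7/5): 7 mod 5 = 2, so (7/5) = (2/5)
factor out 2^1: 2 = 2^1·1; with 5 mod 8 = 5, (2/5) = -1; sign now +1; continue with (1/5)
reached (1/5) = 1, so the symbol is +1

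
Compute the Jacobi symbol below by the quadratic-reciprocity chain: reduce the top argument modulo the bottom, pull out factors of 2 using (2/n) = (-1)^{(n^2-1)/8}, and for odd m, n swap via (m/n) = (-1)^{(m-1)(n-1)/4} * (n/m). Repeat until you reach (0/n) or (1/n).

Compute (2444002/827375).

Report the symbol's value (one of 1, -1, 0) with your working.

1

(2444002/827375): 2444002 mod 827375 = 789252, so (2444002/827375) = (789252/827375)
factor out 2^2: 789252 = 2^2·197313; with 827375 mod 8 = 7, (2/827375) = +1; sign now +1; continue with (197313/827375)
flip (197313/827375) -> (827375/197313): both odd, 197313 mod 4 = 1, 827375 mod 4 = 3, so the flip contributes +1; sign now +1
(827375/197313): 827375 mod 197313 = 38123, so (827375/197313) = (38123/197313)
flip (38123/197313) -> (197313/38123): both odd, 38123 mod 4 = 3, 197313 mod 4 = 1, so the flip contributes +1; sign now +1
(197313/38123): 197313 mod 38123 = 6698, so (197313/38123) = (6698/38123)
factor out 2^1: 6698 = 2^1·3349; with 38123 mod 8 = 3, (2/38123) = -1; sign now -1; continue with (3349/38123)
flip (3349/38123) -> (38123/3349): both odd, 3349 mod 4 = 1, 38123 mod 4 = 3, so the flip contributes +1; sign now -1
(38123/3349): 38123 mod 3349 = 1284, so (38123/3349) = (1284/3349)
factor out 2^2: 1284 = 2^2·321; with 3349 mod 8 = 5, (2/3349) = -1; sign now -1; continue with (321/3349)
flip (321/3349) -> (3349/321): both odd, 321 mod 4 = 1, 3349 mod 4 = 1, so the flip contributes +1; sign now -1
(3349/321): 3349 mod 321 = 139, so (3349/321) = (139/321)
flip (139/321) -> (321/139): both odd, 139 mod 4 = 3, 321 mod 4 = 1, so the flip contributes +1; sign now -1
(321/139): 321 mod 139 = 43, so (321/139) = (43/139)
flip (43/139) -> (139/43): both odd, 43 mod 4 = 3, 139 mod 4 = 3, so the flip contributes -1; sign now +1
(139/43): 139 mod 43 = 10, so (139/43) = (10/43)
factor out 2^1: 10 = 2^1·5; with 43 mod 8 = 3, (2/43) = -1; sign now -1; continue with (5/43)
flip (5/43) -> (43/5): both odd, 5 mod 4 = 1, 43 mod 4 = 3, so the flip contributes +1; sign now -1
(43/5): 43 mod 5 = 3, so (43/5) = (3/5)
flip (3/5) -> (5/3): both odd, 3 mod 4 = 3, 5 mod 4 = 1, so the flip contributes +1; sign now -1
(5/3): 5 mod 3 = 2, so (5/3) = (2/3)
factor out 2^1: 2 = 2^1·1; with 3 mod 8 = 3, (2/3) = -1; sign now +1; continue with (1/3)
reached (1/3) = 1, so the symbol is +1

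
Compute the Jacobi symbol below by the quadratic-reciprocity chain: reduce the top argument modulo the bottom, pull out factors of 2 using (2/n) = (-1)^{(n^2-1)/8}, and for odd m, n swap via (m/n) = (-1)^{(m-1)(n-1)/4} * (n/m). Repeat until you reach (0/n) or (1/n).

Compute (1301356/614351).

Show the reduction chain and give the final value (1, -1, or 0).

(1301356/614351): 1301356 mod 614351 = 72654, so (1301356/614351) = (72654/614351)
factor out 2^1: 72654 = 2^1·36327; with 614351 mod 8 = 7, (2/614351) = +1; sign now +1; continue with (36327/614351)
flip (36327/614351) -> (614351/36327): both odd, 36327 mod 4 = 3, 614351 mod 4 = 3, so the flip contributes -1; sign now -1
(614351/36327): 614351 mod 36327 = 33119, so (614351/36327) = (33119/36327)
flip (33119/36327) -> (36327/33119): both odd, 33119 mod 4 = 3, 36327 mod 4 = 3, so the flip contributes -1; sign now +1
(36327/33119): 36327 mod 33119 = 3208, so (36327/33119) = (3208/33119)
factor out 2^3: 3208 = 2^3·401; with 33119 mod 8 = 7, (2/33119) = +1; sign now +1; continue with (401/33119)
flip (401/33119) -> (33119/401): both odd, 401 mod 4 = 1, 33119 mod 4 = 3, so the flip contributes +1; sign now +1
(33119/401): 33119 mod 401 = 237, so (33119/401) = (237/401)
flip (237/401) -> (401/237): both odd, 237 mod 4 = 1, 401 mod 4 = 1, so the flip contributes +1; sign now +1
(401/237): 401 mod 237 = 164, so (401/237) = (164/237)
factor out 2^2: 164 = 2^2·41; with 237 mod 8 = 5, (2/237) = -1; sign now +1; continue with (41/237)
flip (41/237) -> (237/41): both odd, 41 mod 4 = 1, 237 mod 4 = 1, so the flip contributes +1; sign now +1
(237/41): 237 mod 41 = 32, so (237/41) = (32/41)
factor out 2^5: 32 = 2^5·1; with 41 mod 8 = 1, (2/41) = +1; sign now +1; continue with (1/41)
reached (1/41) = 1, so the symbol is +1

1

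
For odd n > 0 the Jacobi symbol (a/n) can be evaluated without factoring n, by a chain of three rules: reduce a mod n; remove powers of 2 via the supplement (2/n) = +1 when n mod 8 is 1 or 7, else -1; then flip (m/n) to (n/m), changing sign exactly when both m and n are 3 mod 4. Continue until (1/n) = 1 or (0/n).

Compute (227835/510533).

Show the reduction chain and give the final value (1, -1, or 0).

0

reciprocity: (227835/510533) = +1·(510533/227835) since 227835 mod 4 = 3, 510533 mod 4 = 1; sign now +1
(510533/227835) = (54863/227835)   [reduce mod 227835]
reciprocity: (54863/227835) = -1·(227835/54863) since 54863 mod 4 = 3, 227835 mod 4 = 3; sign now -1
(227835/54863) = (8383/54863)   [reduce mod 54863]
reciprocity: (8383/54863) = -1·(54863/8383) since 8383 mod 4 = 3, 54863 mod 4 = 3; sign now +1
(54863/8383) = (4565/8383)   [reduce mod 8383]
reciprocity: (4565/8383) = +1·(8383/4565) since 4565 mod 4 = 1, 8383 mod 4 = 3; sign now +1
(8383/4565) = (3818/4565)   [reduce mod 4565]
3818 = 2^1·1909; (2/4565) = -1 since 4565 mod 8 = 5, so (3818/4565) = (-1)^1·(1909/4565); sign now -1
reciprocity: (1909/4565) = +1·(4565/1909) since 1909 mod 4 = 1, 4565 mod 4 = 1; sign now -1
(4565/1909) = (747/1909)   [reduce mod 1909]
reciprocity: (747/1909) = +1·(1909/747) since 747 mod 4 = 3, 1909 mod 4 = 1; sign now -1
(1909/747) = (415/747)   [reduce mod 747]
reciprocity: (415/747) = -1·(747/415) since 415 mod 4 = 3, 747 mod 4 = 3; sign now +1
(747/415) = (332/415)   [reduce mod 415]
332 = 2^2·83; (2/415) = +1 since 415 mod 8 = 7, so (332/415) = (+1)^2·(83/415); sign now +1
reciprocity: (83/415) = -1·(415/83) since 83 mod 4 = 3, 415 mod 4 = 3; sign now -1
(415/83) = (0/83)   [reduce mod 83]
(0/83) = 0   [gcd(a, n) > 1]; final value = 0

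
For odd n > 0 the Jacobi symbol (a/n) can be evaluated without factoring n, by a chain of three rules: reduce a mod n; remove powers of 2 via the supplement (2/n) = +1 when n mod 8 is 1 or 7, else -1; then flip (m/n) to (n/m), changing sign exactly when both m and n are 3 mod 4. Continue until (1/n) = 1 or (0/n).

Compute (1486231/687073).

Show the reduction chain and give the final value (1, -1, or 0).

1

(1486231/687073) = (112085/687073)   [reduce mod 687073]
reciprocity: (112085/687073) = +1·(687073/112085) since 112085 mod 4 = 1, 687073 mod 4 = 1; sign now +1
(687073/112085) = (14563/112085)   [reduce mod 112085]
reciprocity: (14563/112085) = +1·(112085/14563) since 14563 mod 4 = 3, 112085 mod 4 = 1; sign now +1
(112085/14563) = (10144/14563)   [reduce mod 14563]
10144 = 2^5·317; (2/14563) = -1 since 14563 mod 8 = 3, so (10144/14563) = (-1)^5·(317/14563); sign now -1
reciprocity: (317/14563) = +1·(14563/317) since 317 mod 4 = 1, 14563 mod 4 = 3; sign now -1
(14563/317) = (298/317)   [reduce mod 317]
298 = 2^1·149; (2/317) = -1 since 317 mod 8 = 5, so (298/317) = (-1)^1·(149/317); sign now +1
reciprocity: (149/317) = +1·(317/149) since 149 mod 4 = 1, 317 mod 4 = 1; sign now +1
(317/149) = (19/149)   [reduce mod 149]
reciprocity: (19/149) = +1·(149/19) since 19 mod 4 = 3, 149 mod 4 = 1; sign now +1
(149/19) = (16/19)   [reduce mod 19]
16 = 2^4·1; (2/19) = -1 since 19 mod 8 = 3, so (16/19) = (-1)^4·(1/19); sign now +1
(1/19) = 1; final value = sign = +1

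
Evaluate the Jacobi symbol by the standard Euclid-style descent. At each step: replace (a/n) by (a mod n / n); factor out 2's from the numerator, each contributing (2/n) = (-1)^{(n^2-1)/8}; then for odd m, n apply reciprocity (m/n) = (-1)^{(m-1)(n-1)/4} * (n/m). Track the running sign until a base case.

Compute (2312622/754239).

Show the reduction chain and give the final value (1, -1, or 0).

(2312622/754239) = (49905/754239)   [reduce mod 754239]
reciprocity: (49905/754239) = +1·(754239/49905) since 49905 mod 4 = 1, 754239 mod 4 = 3; sign now +1
(754239/49905) = (5664/49905)   [reduce mod 49905]
5664 = 2^5·177; (2/49905) = +1 since 49905 mod 8 = 1, so (5664/49905) = (+1)^5·(177/49905); sign now +1
reciprocity: (177/49905) = +1·(49905/177) since 177 mod 4 = 1, 49905 mod 4 = 1; sign now +1
(49905/177) = (168/177)   [reduce mod 177]
168 = 2^3·21; (2/177) = +1 since 177 mod 8 = 1, so (168/177) = (+1)^3·(21/177); sign now +1
reciprocity: (21/177) = +1·(177/21) since 21 mod 4 = 1, 177 mod 4 = 1; sign now +1
(177/21) = (9/21)   [reduce mod 21]
reciprocity: (9/21) = +1·(21/9) since 9 mod 4 = 1, 21 mod 4 = 1; sign now +1
(21/9) = (3/9)   [reduce mod 9]
reciprocity: (3/9) = +1·(9/3) since 3 mod 4 = 3, 9 mod 4 = 1; sign now +1
(9/3) = (0/3)   [reduce mod 3]
(0/3) = 0   [gcd(a, n) > 1]; final value = 0

0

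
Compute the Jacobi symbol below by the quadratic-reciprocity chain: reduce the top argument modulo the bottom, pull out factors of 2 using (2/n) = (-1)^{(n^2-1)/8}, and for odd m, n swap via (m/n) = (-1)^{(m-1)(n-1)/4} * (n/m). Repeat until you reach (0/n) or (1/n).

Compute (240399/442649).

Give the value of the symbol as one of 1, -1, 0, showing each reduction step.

1

reciprocity: (240399/442649) = +1·(442649/240399) since 240399 mod 4 = 3, 442649 mod 4 = 1; sign now +1
(442649/240399) = (202250/240399)   [reduce mod 240399]
202250 = 2^1·101125; (2/240399) = +1 since 240399 mod 8 = 7, so (202250/240399) = (+1)^1·(101125/240399); sign now +1
reciprocity: (101125/240399) = +1·(240399/101125) since 101125 mod 4 = 1, 240399 mod 4 = 3; sign now +1
(240399/101125) = (38149/101125)   [reduce mod 101125]
reciprocity: (38149/101125) = +1·(101125/38149) since 38149 mod 4 = 1, 101125 mod 4 = 1; sign now +1
(101125/38149) = (24827/38149)   [reduce mod 38149]
reciprocity: (24827/38149) = +1·(38149/24827) since 24827 mod 4 = 3, 38149 mod 4 = 1; sign now +1
(38149/24827) = (13322/24827)   [reduce mod 24827]
13322 = 2^1·6661; (2/24827) = -1 since 24827 mod 8 = 3, so (13322/24827) = (-1)^1·(6661/24827); sign now -1
reciprocity: (6661/24827) = +1·(24827/6661) since 6661 mod 4 = 1, 24827 mod 4 = 3; sign now -1
(24827/6661) = (4844/6661)   [reduce mod 6661]
4844 = 2^2·1211; (2/6661) = -1 since 6661 mod 8 = 5, so (4844/6661) = (-1)^2·(1211/6661); sign now -1
reciprocity: (1211/6661) = +1·(6661/1211) since 1211 mod 4 = 3, 6661 mod 4 = 1; sign now -1
(6661/1211) = (606/1211)   [reduce mod 1211]
606 = 2^1·303; (2/1211) = -1 since 1211 mod 8 = 3, so (606/1211) = (-1)^1·(303/1211); sign now +1
reciprocity: (303/1211) = -1·(1211/303) since 303 mod 4 = 3, 1211 mod 4 = 3; sign now -1
(1211/303) = (302/303)   [reduce mod 303]
302 = 2^1·151; (2/303) = +1 since 303 mod 8 = 7, so (302/303) = (+1)^1·(151/303); sign now -1
reciprocity: (151/303) = -1·(303/151) since 151 mod 4 = 3, 303 mod 4 = 3; sign now +1
(303/151) = (1/151)   [reduce mod 151]
(1/151) = 1; final value = sign = +1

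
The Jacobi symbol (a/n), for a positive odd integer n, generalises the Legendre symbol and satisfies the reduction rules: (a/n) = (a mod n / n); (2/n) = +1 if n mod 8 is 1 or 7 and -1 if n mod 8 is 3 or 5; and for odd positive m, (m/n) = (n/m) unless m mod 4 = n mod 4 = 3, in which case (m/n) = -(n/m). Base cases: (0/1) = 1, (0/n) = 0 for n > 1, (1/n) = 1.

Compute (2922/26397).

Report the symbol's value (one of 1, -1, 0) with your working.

0

factor out 2^1: 2922 = 2^1·1461; with 26397 mod 8 = 5, (2/26397) = -1; sign now -1; continue with (1461/26397)
flip (1461/26397) -> (26397/1461): both odd, 1461 mod 4 = 1, 26397 mod 4 = 1, so the flip contributes +1; sign now -1
(26397/1461): 26397 mod 1461 = 99, so (26397/1461) = (99/1461)
flip (99/1461) -> (1461/99): both odd, 99 mod 4 = 3, 1461 mod 4 = 1, so the flip contributes +1; sign now -1
(1461/99): 1461 mod 99 = 75, so (1461/99) = (75/99)
flip (75/99) -> (99/75): both odd, 75 mod 4 = 3, 99 mod 4 = 3, so the flip contributes -1; sign now +1
(99/75): 99 mod 75 = 24, so (99/75) = (24/75)
factor out 2^3: 24 = 2^3·3; with 75 mod 8 = 3, (2/75) = -1; sign now -1; continue with (3/75)
flip (3/75) -> (75/3): both odd, 3 mod 4 = 3, 75 mod 4 = 3, so the flip contributes -1; sign now +1
(75/3): 75 mod 3 = 0, so (75/3) = (0/3)
reached (0/3); gcd(a, n) > 1, so (0/3) = 0 and the symbol is 0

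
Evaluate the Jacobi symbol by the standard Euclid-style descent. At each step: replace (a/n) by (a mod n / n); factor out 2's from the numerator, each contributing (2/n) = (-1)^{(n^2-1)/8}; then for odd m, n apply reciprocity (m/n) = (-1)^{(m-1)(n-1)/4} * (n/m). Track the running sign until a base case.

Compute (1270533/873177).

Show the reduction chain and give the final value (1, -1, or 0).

0

(1270533/873177) = (397356/873177)   [reduce mod 873177]
397356 = 2^2·99339; (2/873177) = +1 since 873177 mod 8 = 1, so (397356/873177) = (+1)^2·(99339/873177); sign now +1
reciprocity: (99339/873177) = +1·(873177/99339) since 99339 mod 4 = 3, 873177 mod 4 = 1; sign now +1
(873177/99339) = (78465/99339)   [reduce mod 99339]
reciprocity: (78465/99339) = +1·(99339/78465) since 78465 mod 4 = 1, 99339 mod 4 = 3; sign now +1
(99339/78465) = (20874/78465)   [reduce mod 78465]
20874 = 2^1·10437; (2/78465) = +1 since 78465 mod 8 = 1, so (20874/78465) = (+1)^1·(10437/78465); sign now +1
reciprocity: (10437/78465) = +1·(78465/10437) since 10437 mod 4 = 1, 78465 mod 4 = 1; sign now +1
(78465/10437) = (5406/10437)   [reduce mod 10437]
5406 = 2^1·2703; (2/10437) = -1 since 10437 mod 8 = 5, so (5406/10437) = (-1)^1·(2703/10437); sign now -1
reciprocity: (2703/10437) = +1·(10437/2703) since 2703 mod 4 = 3, 10437 mod 4 = 1; sign now -1
(10437/2703) = (2328/2703)   [reduce mod 2703]
2328 = 2^3·291; (2/2703) = +1 since 2703 mod 8 = 7, so (2328/2703) = (+1)^3·(291/2703); sign now -1
reciprocity: (291/2703) = -1·(2703/291) since 291 mod 4 = 3, 2703 mod 4 = 3; sign now +1
(2703/291) = (84/291)   [reduce mod 291]
84 = 2^2·21; (2/291) = -1 since 291 mod 8 = 3, so (84/291) = (-1)^2·(21/291); sign now +1
reciprocity: (21/291) = +1·(291/21) since 21 mod 4 = 1, 291 mod 4 = 3; sign now +1
(291/21) = (18/21)   [reduce mod 21]
18 = 2^1·9; (2/21) = -1 since 21 mod 8 = 5, so (18/21) = (-1)^1·(9/21); sign now -1
reciprocity: (9/21) = +1·(21/9) since 9 mod 4 = 1, 21 mod 4 = 1; sign now -1
(21/9) = (3/9)   [reduce mod 9]
reciprocity: (3/9) = +1·(9/3) since 3 mod 4 = 3, 9 mod 4 = 1; sign now -1
(9/3) = (0/3)   [reduce mod 3]
(0/3) = 0   [gcd(a, n) > 1]; final value = 0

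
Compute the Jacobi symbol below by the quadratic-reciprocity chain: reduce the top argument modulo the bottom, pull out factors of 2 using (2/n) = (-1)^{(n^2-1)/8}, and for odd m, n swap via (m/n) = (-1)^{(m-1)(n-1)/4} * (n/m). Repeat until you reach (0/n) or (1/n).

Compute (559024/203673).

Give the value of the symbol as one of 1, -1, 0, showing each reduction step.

1

(559024/203673) = (151678/203673)   [reduce mod 203673]
151678 = 2^1·75839; (2/203673) = +1 since 203673 mod 8 = 1, so (151678/203673) = (+1)^1·(75839/203673); sign now +1
reciprocity: (75839/203673) = +1·(203673/75839) since 75839 mod 4 = 3, 203673 mod 4 = 1; sign now +1
(203673/75839) = (51995/75839)   [reduce mod 75839]
reciprocity: (51995/75839) = -1·(75839/51995) since 51995 mod 4 = 3, 75839 mod 4 = 3; sign now -1
(75839/51995) = (23844/51995)   [reduce mod 51995]
23844 = 2^2·5961; (2/51995) = -1 since 51995 mod 8 = 3, so (23844/51995) = (-1)^2·(5961/51995); sign now -1
reciprocity: (5961/51995) = +1·(51995/5961) since 5961 mod 4 = 1, 51995 mod 4 = 3; sign now -1
(51995/5961) = (4307/5961)   [reduce mod 5961]
reciprocity: (4307/5961) = +1·(5961/4307) since 4307 mod 4 = 3, 5961 mod 4 = 1; sign now -1
(5961/4307) = (1654/4307)   [reduce mod 4307]
1654 = 2^1·827; (2/4307) = -1 since 4307 mod 8 = 3, so (1654/4307) = (-1)^1·(827/4307); sign now +1
reciprocity: (827/4307) = -1·(4307/827) since 827 mod 4 = 3, 4307 mod 4 = 3; sign now -1
(4307/827) = (172/827)   [reduce mod 827]
172 = 2^2·43; (2/827) = -1 since 827 mod 8 = 3, so (172/827) = (-1)^2·(43/827); sign now -1
reciprocity: (43/827) = -1·(827/43) since 43 mod 4 = 3, 827 mod 4 = 3; sign now +1
(827/43) = (10/43)   [reduce mod 43]
10 = 2^1·5; (2/43) = -1 since 43 mod 8 = 3, so (10/43) = (-1)^1·(5/43); sign now -1
reciprocity: (5/43) = +1·(43/5) since 5 mod 4 = 1, 43 mod 4 = 3; sign now -1
(43/5) = (3/5)   [reduce mod 5]
reciprocity: (3/5) = +1·(5/3) since 3 mod 4 = 3, 5 mod 4 = 1; sign now -1
(5/3) = (2/3)   [reduce mod 3]
2 = 2^1·1; (2/3) = -1 since 3 mod 8 = 3, so (2/3) = (-1)^1·(1/3); sign now +1
(1/3) = 1; final value = sign = +1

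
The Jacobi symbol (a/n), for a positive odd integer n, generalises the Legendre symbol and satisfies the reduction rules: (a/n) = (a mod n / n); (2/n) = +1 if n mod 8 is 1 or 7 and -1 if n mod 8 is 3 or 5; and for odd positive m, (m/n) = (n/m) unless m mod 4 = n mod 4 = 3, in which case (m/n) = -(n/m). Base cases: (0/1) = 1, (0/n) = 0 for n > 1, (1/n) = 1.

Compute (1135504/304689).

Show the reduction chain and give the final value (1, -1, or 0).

(1135504/304689): 1135504 mod 304689 = 221437, so (1135504/304689) = (221437/304689)
flip (221437/304689) -> (304689/221437): both odd, 221437 mod 4 = 1, 304689 mod 4 = 1, so the flip contributes +1; sign now +1
(304689/221437): 304689 mod 221437 = 83252, so (304689/221437) = (83252/221437)
factor out 2^2: 83252 = 2^2·20813; with 221437 mod 8 = 5, (2/221437) = -1; sign now +1; continue with (20813/221437)
flip (20813/221437) -> (221437/20813): both odd, 20813 mod 4 = 1, 221437 mod 4 = 1, so the flip contributes +1; sign now +1
(221437/20813): 221437 mod 20813 = 13307, so (221437/20813) = (13307/20813)
flip (13307/20813) -> (20813/13307): both odd, 13307 mod 4 = 3, 20813 mod 4 = 1, so the flip contributes +1; sign now +1
(20813/13307): 20813 mod 13307 = 7506, so (20813/13307) = (7506/13307)
factor out 2^1: 7506 = 2^1·3753; with 13307 mod 8 = 3, (2/13307) = -1; sign now -1; continue with (3753/13307)
flip (3753/13307) -> (13307/3753): both odd, 3753 mod 4 = 1, 13307 mod 4 = 3, so the flip contributes +1; sign now -1
(13307/3753): 13307 mod 3753 = 2048, so (13307/3753) = (2048/3753)
factor out 2^11: 2048 = 2^11·1; with 3753 mod 8 = 1, (2/3753) = +1; sign now -1; continue with (1/3753)
reached (1/3753) = 1, so the symbol is -1

-1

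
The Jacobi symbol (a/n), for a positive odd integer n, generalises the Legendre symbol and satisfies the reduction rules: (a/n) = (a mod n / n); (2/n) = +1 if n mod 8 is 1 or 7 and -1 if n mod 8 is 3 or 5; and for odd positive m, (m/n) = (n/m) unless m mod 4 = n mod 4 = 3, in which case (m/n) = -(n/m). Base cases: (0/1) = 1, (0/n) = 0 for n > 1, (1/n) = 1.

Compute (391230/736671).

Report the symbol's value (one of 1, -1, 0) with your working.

factor out 2^1: 391230 = 2^1·195615; with 736671 mod 8 = 7, (2/736671) = +1; sign now +1; continue with (195615/736671)
flip (195615/736671) -> (736671/195615): both odd, 195615 mod 4 = 3, 736671 mod 4 = 3, so the flip contributes -1; sign now -1
(736671/195615): 736671 mod 195615 = 149826, so (736671/195615) = (149826/195615)
factor out 2^1: 149826 = 2^1·74913; with 195615 mod 8 = 7, (2/195615) = +1; sign now -1; continue with (74913/195615)
flip (74913/195615) -> (195615/74913): both odd, 74913 mod 4 = 1, 195615 mod 4 = 3, so the flip contributes +1; sign now -1
(195615/74913): 195615 mod 74913 = 45789, so (195615/74913) = (45789/74913)
flip (45789/74913) -> (74913/45789): both odd, 45789 mod 4 = 1, 74913 mod 4 = 1, so the flip contributes +1; sign now -1
(74913/45789): 74913 mod 45789 = 29124, so (74913/45789) = (29124/45789)
factor out 2^2: 29124 = 2^2·7281; with 45789 mod 8 = 5, (2/45789) = -1; sign now -1; continue with (7281/45789)
flip (7281/45789) -> (45789/7281): both odd, 7281 mod 4 = 1, 45789 mod 4 = 1, so the flip contributes +1; sign now -1
(45789/7281): 45789 mod 7281 = 2103, so (45789/7281) = (2103/7281)
flip (2103/7281) -> (7281/2103): both odd, 2103 mod 4 = 3, 7281 mod 4 = 1, so the flip contributes +1; sign now -1
(7281/2103): 7281 mod 2103 = 972, so (7281/2103) = (972/2103)
factor out 2^2: 972 = 2^2·243; with 2103 mod 8 = 7, (2/2103) = +1; sign now -1; continue with (243/2103)
flip (243/2103) -> (2103/243): both odd, 243 mod 4 = 3, 2103 mod 4 = 3, so the flip contributes -1; sign now +1
(2103/243): 2103 mod 243 = 159, so (2103/243) = (159/243)
flip (159/243) -> (243/159): both odd, 159 mod 4 = 3, 243 mod 4 = 3, so the flip contributes -1; sign now -1
(243/159): 243 mod 159 = 84, so (243/159) = (84/159)
factor out 2^2: 84 = 2^2·21; with 159 mod 8 = 7, (2/159) = +1; sign now -1; continue with (21/159)
flip (21/159) -> (159/21): both odd, 21 mod 4 = 1, 159 mod 4 = 3, so the flip contributes +1; sign now -1
(159/21): 159 mod 21 = 12, so (159/21) = (12/21)
factor out 2^2: 12 = 2^2·3; with 21 mod 8 = 5, (2/21) = -1; sign now -1; continue with (3/21)
flip (3/21) -> (21/3): both odd, 3 mod 4 = 3, 21 mod 4 = 1, so the flip contributes +1; sign now -1
(21/3): 21 mod 3 = 0, so (21/3) = (0/3)
reached (0/3); gcd(a, n) > 1, so (0/3) = 0 and the symbol is 0

0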